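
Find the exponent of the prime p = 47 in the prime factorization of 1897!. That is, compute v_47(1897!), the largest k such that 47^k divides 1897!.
v_47(1897!) = 40

Legendre's formula: v_p(n!) = Σ_{k ≥ 1} ⌊n / p^k⌋. For p = 47, n = 1897, the terms are:
  ⌊1897/47^1⌋ = ⌊1897/47⌋ = 40
(the next term ⌊1897/47^2⌋ = 0, terminating the sum). Summing: v_47(1897!) = 40 = 40.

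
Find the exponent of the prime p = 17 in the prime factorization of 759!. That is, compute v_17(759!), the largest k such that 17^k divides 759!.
v_17(759!) = 46

Legendre's formula: v_p(n!) = Σ_{k ≥ 1} ⌊n / p^k⌋. For p = 17, n = 759, the terms are:
  ⌊759/17^1⌋ = ⌊759/17⌋ = 44
  ⌊759/17^2⌋ = ⌊759/289⌋ = 2
(the next term ⌊759/17^3⌋ = 0, terminating the sum). Summing: v_17(759!) = 44 + 2 = 46.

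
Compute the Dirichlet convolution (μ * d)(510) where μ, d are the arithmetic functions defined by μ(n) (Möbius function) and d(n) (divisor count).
(μ * d)(510) = 1

Divisors of 510: [1, 2, 3, 5, 6, 10, 15, 17, 30, 34, 51, 85, 102, 170, 255, 510]. For each d | 510:
  d = 1: μ(1) · d(510/1) = 1 · 16 = 16
  d = 2: μ(2) · d(510/2) = -1 · 8 = -8
  d = 3: μ(3) · d(510/3) = -1 · 8 = -8
  d = 5: μ(5) · d(510/5) = -1 · 8 = -8
  d = 6: μ(6) · d(510/6) = 1 · 4 = 4
  d = 10: μ(10) · d(510/10) = 1 · 4 = 4
  d = 15: μ(15) · d(510/15) = 1 · 4 = 4
  d = 17: μ(17) · d(510/17) = -1 · 8 = -8
  d = 30: μ(30) · d(510/30) = -1 · 2 = -2
  d = 34: μ(34) · d(510/34) = 1 · 4 = 4
  d = 51: μ(51) · d(510/51) = 1 · 4 = 4
  d = 85: μ(85) · d(510/85) = 1 · 4 = 4
  d = 102: μ(102) · d(510/102) = -1 · 2 = -2
  d = 170: μ(170) · d(510/170) = -1 · 2 = -2
  d = 255: μ(255) · d(510/255) = -1 · 2 = -2
  d = 510: μ(510) · d(510/510) = 1 · 1 = 1
Summing: (μ * d)(510) = 16 + -8 + -8 + -8 + 4 + 4 + 4 + -8 + -2 + 4 + 4 + 4 + -2 + -2 + -2 + 1 = 1.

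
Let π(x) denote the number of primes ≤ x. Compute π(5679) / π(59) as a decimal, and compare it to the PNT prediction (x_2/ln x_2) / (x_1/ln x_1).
π(5679)/π(59) = 747/17 ≈ 43.9412;  PNT prediction ≈ 45.4021.

π(59) = 17 and π(5679) = 747, so π(5679)/π(59) ≈ 43.9412. The PNT-predicted ratio is (5679/ln(5679)) / (59/ln(59)) ≈ 45.4021. The two agree to within a few percent, as expected.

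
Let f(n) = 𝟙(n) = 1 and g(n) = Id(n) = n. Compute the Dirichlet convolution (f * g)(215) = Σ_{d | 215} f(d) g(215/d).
(𝟙 * Id)(215) = 264

Divisors of 215: [1, 5, 43, 215]. For each d | 215:
  d = 1: 𝟙(1) · Id(215/1) = 1 · 215 = 215
  d = 5: 𝟙(5) · Id(215/5) = 1 · 43 = 43
  d = 43: 𝟙(43) · Id(215/43) = 1 · 5 = 5
  d = 215: 𝟙(215) · Id(215/215) = 1 · 1 = 1
Summing: (𝟙 * Id)(215) = 215 + 43 + 5 + 1 = 264.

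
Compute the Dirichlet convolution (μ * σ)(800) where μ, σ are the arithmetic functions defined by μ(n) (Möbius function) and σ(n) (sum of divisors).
(μ * σ)(800) = 800

Divisors of 800: [1, 2, 4, 5, 8, 10, 16, 20, 25, 32, 40, 50, 80, 100, 160, 200, 400, 800]. For each d | 800:
  d = 1: μ(1) · σ(800/1) = 1 · 1953 = 1953
  d = 2: μ(2) · σ(800/2) = -1 · 961 = -961
  d = 4: μ(4) · σ(800/4) = 0 · 465 = 0
  d = 5: μ(5) · σ(800/5) = -1 · 378 = -378
  d = 8: μ(8) · σ(800/8) = 0 · 217 = 0
  d = 10: μ(10) · σ(800/10) = 1 · 186 = 186
  d = 16: μ(16) · σ(800/16) = 0 · 93 = 0
  d = 20: μ(20) · σ(800/20) = 0 · 90 = 0
  d = 25: μ(25) · σ(800/25) = 0 · 63 = 0
  d = 32: μ(32) · σ(800/32) = 0 · 31 = 0
  d = 40: μ(40) · σ(800/40) = 0 · 42 = 0
  d = 50: μ(50) · σ(800/50) = 0 · 31 = 0
  d = 80: μ(80) · σ(800/80) = 0 · 18 = 0
  d = 100: μ(100) · σ(800/100) = 0 · 15 = 0
  d = 160: μ(160) · σ(800/160) = 0 · 6 = 0
  d = 200: μ(200) · σ(800/200) = 0 · 7 = 0
  d = 400: μ(400) · σ(800/400) = 0 · 3 = 0
  d = 800: μ(800) · σ(800/800) = 0 · 1 = 0
Summing: (μ * σ)(800) = 1953 + -961 + 0 + -378 + 0 + 186 + 0 + 0 + 0 + 0 + 0 + 0 + 0 + 0 + 0 + 0 + 0 + 0 = 800.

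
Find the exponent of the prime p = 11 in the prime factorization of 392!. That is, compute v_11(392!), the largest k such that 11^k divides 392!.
v_11(392!) = 38

Legendre's formula: v_p(n!) = Σ_{k ≥ 1} ⌊n / p^k⌋. For p = 11, n = 392, the terms are:
  ⌊392/11^1⌋ = ⌊392/11⌋ = 35
  ⌊392/11^2⌋ = ⌊392/121⌋ = 3
(the next term ⌊392/11^3⌋ = 0, terminating the sum). Summing: v_11(392!) = 35 + 3 = 38.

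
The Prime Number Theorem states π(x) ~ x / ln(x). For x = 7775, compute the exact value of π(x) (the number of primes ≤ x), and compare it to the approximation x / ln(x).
π(7775) = 985;  x/ln(x) ≈ 867.87;  relative error ≈ 11.89%.

Directly count primes up to 7775: π(7775) = 985. The PNT approximation gives 7775/ln(7775) ≈ 7775/8.95867 ≈ 867.87. Relative error (π(x) − x/ln(x)) / π(x) ≈ 11.89%; the approximation is known to undercount slightly (Li(x) is a better estimate).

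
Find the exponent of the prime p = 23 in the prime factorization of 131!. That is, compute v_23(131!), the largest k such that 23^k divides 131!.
v_23(131!) = 5

Legendre's formula: v_p(n!) = Σ_{k ≥ 1} ⌊n / p^k⌋. For p = 23, n = 131, the terms are:
  ⌊131/23^1⌋ = ⌊131/23⌋ = 5
(the next term ⌊131/23^2⌋ = 0, terminating the sum). Summing: v_23(131!) = 5 = 5.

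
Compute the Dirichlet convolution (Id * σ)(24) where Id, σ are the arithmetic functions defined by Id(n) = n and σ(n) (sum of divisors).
(Id * σ)(24) = 343

Divisors of 24: [1, 2, 3, 4, 6, 8, 12, 24]. For each d | 24:
  d = 1: Id(1) · σ(24/1) = 1 · 60 = 60
  d = 2: Id(2) · σ(24/2) = 2 · 28 = 56
  d = 3: Id(3) · σ(24/3) = 3 · 15 = 45
  d = 4: Id(4) · σ(24/4) = 4 · 12 = 48
  d = 6: Id(6) · σ(24/6) = 6 · 7 = 42
  d = 8: Id(8) · σ(24/8) = 8 · 4 = 32
  d = 12: Id(12) · σ(24/12) = 12 · 3 = 36
  d = 24: Id(24) · σ(24/24) = 24 · 1 = 24
Summing: (Id * σ)(24) = 60 + 56 + 45 + 48 + 42 + 32 + 36 + 24 = 343.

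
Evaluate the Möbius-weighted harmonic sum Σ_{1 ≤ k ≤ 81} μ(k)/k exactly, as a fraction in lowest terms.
Σ μ(k)/k = -5419230422019661121772083237/214509651156044860526605636942

Values of μ(k) for 1 ≤ k ≤ 81: μ(1) = 1, μ(2) = -1, μ(3) = -1, μ(5) = -1, μ(6) = 1, μ(7) = -1, μ(10) = 1, μ(11) = -1, μ(13) = -1, μ(14) = 1, μ(15) = 1, μ(17) = -1, μ(19) = -1, μ(21) = 1, μ(22) = 1, μ(23) = -1, μ(26) = 1, μ(29) = -1, μ(30) = -1, μ(31) = -1, μ(33) = 1, μ(34) = 1, μ(35) = 1, μ(37) = -1, μ(38) = 1, μ(39) = 1, μ(41) = -1, μ(42) = -1, μ(43) = -1, μ(46) = 1, μ(47) = -1, μ(51) = 1, μ(53) = -1, μ(55) = 1, μ(57) = 1, μ(58) = 1, μ(59) = -1, μ(61) = -1, μ(62) = 1, μ(65) = 1, μ(66) = -1, μ(67) = -1, μ(69) = 1, μ(70) = -1, μ(71) = -1, μ(73) = -1, μ(74) = 1, μ(77) = 1, μ(78) = -1, μ(79) = -1, with μ = 0 on non-squarefree integers. Summing μ(k)/k for k where μ(k) ≠ 0 gives -5419230422019661121772083237/214509651156044860526605636942 ≈ -0.0253. (PNT ⟺ this sum → 0 as n → ∞.)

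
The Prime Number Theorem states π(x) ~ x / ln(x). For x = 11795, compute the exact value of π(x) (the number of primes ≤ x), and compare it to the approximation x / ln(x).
π(11795) = 1413;  x/ln(x) ≈ 1258.08;  relative error ≈ 10.96%.

Directly count primes up to 11795: π(11795) = 1413. The PNT approximation gives 11795/ln(11795) ≈ 11795/9.37543 ≈ 1258.08. Relative error (π(x) − x/ln(x)) / π(x) ≈ 10.96%; the approximation is known to undercount slightly (Li(x) is a better estimate).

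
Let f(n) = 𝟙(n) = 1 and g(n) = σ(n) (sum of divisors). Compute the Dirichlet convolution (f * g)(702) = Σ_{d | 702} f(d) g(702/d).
(𝟙 * σ)(702) = 3480

Divisors of 702: [1, 2, 3, 6, 9, 13, 18, 26, 27, 39, 54, 78, 117, 234, 351, 702]. For each d | 702:
  d = 1: 𝟙(1) · σ(702/1) = 1 · 1680 = 1680
  d = 2: 𝟙(2) · σ(702/2) = 1 · 560 = 560
  d = 3: 𝟙(3) · σ(702/3) = 1 · 546 = 546
  d = 6: 𝟙(6) · σ(702/6) = 1 · 182 = 182
  d = 9: 𝟙(9) · σ(702/9) = 1 · 168 = 168
  d = 13: 𝟙(13) · σ(702/13) = 1 · 120 = 120
  d = 18: 𝟙(18) · σ(702/18) = 1 · 56 = 56
  d = 26: 𝟙(26) · σ(702/26) = 1 · 40 = 40
  d = 27: 𝟙(27) · σ(702/27) = 1 · 42 = 42
  d = 39: 𝟙(39) · σ(702/39) = 1 · 39 = 39
  d = 54: 𝟙(54) · σ(702/54) = 1 · 14 = 14
  d = 78: 𝟙(78) · σ(702/78) = 1 · 13 = 13
  d = 117: 𝟙(117) · σ(702/117) = 1 · 12 = 12
  d = 234: 𝟙(234) · σ(702/234) = 1 · 4 = 4
  d = 351: 𝟙(351) · σ(702/351) = 1 · 3 = 3
  d = 702: 𝟙(702) · σ(702/702) = 1 · 1 = 1
Summing: (𝟙 * σ)(702) = 1680 + 560 + 546 + 182 + 168 + 120 + 56 + 40 + 42 + 39 + 14 + 13 + 12 + 4 + 3 + 1 = 3480.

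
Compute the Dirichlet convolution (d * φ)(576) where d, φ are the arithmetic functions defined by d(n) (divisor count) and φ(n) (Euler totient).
(d * φ)(576) = 1651

Divisors of 576: [1, 2, 3, 4, 6, 8, 9, 12, 16, 18, 24, 32, 36, 48, 64, 72, 96, 144, 192, 288, 576]. For each d | 576:
  d = 1: d(1) · φ(576/1) = 1 · 192 = 192
  d = 2: d(2) · φ(576/2) = 2 · 96 = 192
  d = 3: d(3) · φ(576/3) = 2 · 64 = 128
  d = 4: d(4) · φ(576/4) = 3 · 48 = 144
  d = 6: d(6) · φ(576/6) = 4 · 32 = 128
  d = 8: d(8) · φ(576/8) = 4 · 24 = 96
  d = 9: d(9) · φ(576/9) = 3 · 32 = 96
  d = 12: d(12) · φ(576/12) = 6 · 16 = 96
  d = 16: d(16) · φ(576/16) = 5 · 12 = 60
  d = 18: d(18) · φ(576/18) = 6 · 16 = 96
  d = 24: d(24) · φ(576/24) = 8 · 8 = 64
  d = 32: d(32) · φ(576/32) = 6 · 6 = 36
  d = 36: d(36) · φ(576/36) = 9 · 8 = 72
  d = 48: d(48) · φ(576/48) = 10 · 4 = 40
  d = 64: d(64) · φ(576/64) = 7 · 6 = 42
  d = 72: d(72) · φ(576/72) = 12 · 4 = 48
  d = 96: d(96) · φ(576/96) = 12 · 2 = 24
  d = 144: d(144) · φ(576/144) = 15 · 2 = 30
  d = 192: d(192) · φ(576/192) = 14 · 2 = 28
  d = 288: d(288) · φ(576/288) = 18 · 1 = 18
  d = 576: d(576) · φ(576/576) = 21 · 1 = 21
Summing: (d * φ)(576) = 192 + 192 + 128 + 144 + 128 + 96 + 96 + 96 + 60 + 96 + 64 + 36 + 72 + 40 + 42 + 48 + 24 + 30 + 28 + 18 + 21 = 1651.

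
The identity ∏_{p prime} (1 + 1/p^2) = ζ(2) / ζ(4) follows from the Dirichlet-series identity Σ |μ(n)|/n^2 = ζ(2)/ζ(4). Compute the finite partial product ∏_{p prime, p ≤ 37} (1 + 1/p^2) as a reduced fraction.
∏ = 270008184968000000/178631837133343209

The primes p ≤ 37 are [2, 3, 5, 7, 11, 13, 17, 19, 23, 29, 31, 37]. For each, (1 + 1/p^2) = (p^2 + 1)/p^2. Multiplying these fractions over p ∈ [2, 3, 5, 7, 11, 13, 17, 19, 23, 29, 31, 37] gives 270008184968000000/178631837133343209. (In the limit P → ∞ this tends to ζ(2)/ζ(4).)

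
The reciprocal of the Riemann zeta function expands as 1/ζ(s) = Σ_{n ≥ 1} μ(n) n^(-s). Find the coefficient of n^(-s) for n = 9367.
μ(9367) = -1

Factor n = 9367 = 17 · 19 · 29. μ(n) = 0 if any exponent ≥ 2 (not squarefree); otherwise μ(n) = (−1)^{ω(n)} where ω(n) is the number of distinct prime factors. Applying: μ(9367) = -1.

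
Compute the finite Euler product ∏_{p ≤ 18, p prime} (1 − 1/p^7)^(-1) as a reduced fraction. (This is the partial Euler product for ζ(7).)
∏ = 1568943454272558717737486157352171875/1555952378670727988561018941661818384

The primes p ≤ 18 are [2, 3, 5, 7, 11, 13, 17]. For each prime, (1 − 1/p^7)^(-1) = p^7 / (p^7 − 1). The product is (1 − 1/2^7)^(-1), (1 − 1/3^7)^(-1), (1 − 1/5^7)^(-1), (1 − 1/7^7)^(-1), (1 − 1/11^7)^(-1), (1 − 1/13^7)^(-1), (1 − 1/17^7)^(-1) = ∏ p^7 / (p^7 − 1) = 1568943454272558717737486157352171875/1555952378670727988561018941661818384.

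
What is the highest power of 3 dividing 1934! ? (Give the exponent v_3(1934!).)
v_3(1934!) = 961

Legendre's formula: v_p(n!) = Σ_{k ≥ 1} ⌊n / p^k⌋. For p = 3, n = 1934, the terms are:
  ⌊1934/3^1⌋ = ⌊1934/3⌋ = 644
  ⌊1934/3^2⌋ = ⌊1934/9⌋ = 214
  ⌊1934/3^3⌋ = ⌊1934/27⌋ = 71
  ⌊1934/3^4⌋ = ⌊1934/81⌋ = 23
  ⌊1934/3^5⌋ = ⌊1934/243⌋ = 7
  ⌊1934/3^6⌋ = ⌊1934/729⌋ = 2
(the next term ⌊1934/3^7⌋ = 0, terminating the sum). Summing: v_3(1934!) = 644 + 214 + 71 + 23 + 7 + 2 = 961.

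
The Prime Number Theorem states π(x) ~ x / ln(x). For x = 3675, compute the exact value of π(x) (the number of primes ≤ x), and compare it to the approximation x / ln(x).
π(3675) = 513;  x/ln(x) ≈ 447.66;  relative error ≈ 12.74%.

Directly count primes up to 3675: π(3675) = 513. The PNT approximation gives 3675/ln(3675) ≈ 3675/8.20931 ≈ 447.66. Relative error (π(x) − x/ln(x)) / π(x) ≈ 12.74%; the approximation is known to undercount slightly (Li(x) is a better estimate).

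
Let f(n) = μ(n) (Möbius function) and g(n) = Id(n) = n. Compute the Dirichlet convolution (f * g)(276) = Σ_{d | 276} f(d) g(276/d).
(μ * Id)(276) = 88

Divisors of 276: [1, 2, 3, 4, 6, 12, 23, 46, 69, 92, 138, 276]. For each d | 276:
  d = 1: μ(1) · Id(276/1) = 1 · 276 = 276
  d = 2: μ(2) · Id(276/2) = -1 · 138 = -138
  d = 3: μ(3) · Id(276/3) = -1 · 92 = -92
  d = 4: μ(4) · Id(276/4) = 0 · 69 = 0
  d = 6: μ(6) · Id(276/6) = 1 · 46 = 46
  d = 12: μ(12) · Id(276/12) = 0 · 23 = 0
  d = 23: μ(23) · Id(276/23) = -1 · 12 = -12
  d = 46: μ(46) · Id(276/46) = 1 · 6 = 6
  d = 69: μ(69) · Id(276/69) = 1 · 4 = 4
  d = 92: μ(92) · Id(276/92) = 0 · 3 = 0
  d = 138: μ(138) · Id(276/138) = -1 · 2 = -2
  d = 276: μ(276) · Id(276/276) = 0 · 1 = 0
Summing: (μ * Id)(276) = 276 + -138 + -92 + 0 + 46 + 0 + -12 + 6 + 4 + 0 + -2 + 0 = 88.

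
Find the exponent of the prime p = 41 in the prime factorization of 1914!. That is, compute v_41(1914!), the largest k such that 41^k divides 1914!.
v_41(1914!) = 47

Legendre's formula: v_p(n!) = Σ_{k ≥ 1} ⌊n / p^k⌋. For p = 41, n = 1914, the terms are:
  ⌊1914/41^1⌋ = ⌊1914/41⌋ = 46
  ⌊1914/41^2⌋ = ⌊1914/1681⌋ = 1
(the next term ⌊1914/41^3⌋ = 0, terminating the sum). Summing: v_41(1914!) = 46 + 1 = 47.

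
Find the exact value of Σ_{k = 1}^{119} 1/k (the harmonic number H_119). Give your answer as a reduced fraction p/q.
H_119 = 93164933029543732588289222815367988877515840444049/17379782769567790172972927968296006432665936992320

Direct summation: H_119 = 1 + 1/2 + ... + 1/119. The least common denominator is lcm(1, ..., 119) = 955888052326228459513511038256280353796626534577600; over this denominator the numerator is 955888052326228459513511038256280353796626534577600 + 477944026163114229756755519128140176898313267288800 + 318629350775409486504503679418760117932208844859200 + 238972013081557114878377759564070088449156633644400 + 191177610465245691902702207651256070759325306915520 + 159314675387704743252251839709380058966104422429600 + 136555436046604065644787291179468621970946647796800 + 119486006540778557439188879782035044224578316822200 + 106209783591803162168167893139586705977402948286400 + 95588805232622845951351103825628035379662653457760 + 86898913847838950864864639841480032163329684961600 + 79657337693852371626125919854690029483052211214800 + 73529850178940650731808541404329257984355887275200 + 68277718023302032822393645589734310985473323898400 + 63725870155081897300900735883752023586441768971840 + 59743003270389278719594439891017522112289158411100 + 56228708960366379971383002250369432576272149092800 + 53104891795901581084083946569793352988701474143200 + 50309897490854129448079528329277913357717186030400 + 47794402616311422975675551912814017689831326728880 + 45518478682201355214929097059822873990315549265600 + 43449456923919475432432319920740016081664842480800 + 41560350101140367804935262532881754512896805851200 + 39828668846926185813062959927345014741526105607400 + 38235522093049138380540441530251214151865061383104 + 36764925089470325365904270702164628992177943637600 + 35403261197267720722722631046528901992467649428800 + 34138859011651016411196822794867155492736661949200 + 32961656976766498603914173732975184613676777054400 + 31862935077540948650450367941876011793220884485920 + 30835098462136401919790678653428398509568597889600 + 29871501635194639359797219945508761056144579205550 + 28966304615946316954954879947160010721109894987200 + 28114354480183189985691501125184716288136074546400 + 27311087209320813128957458235893724394189329559360 + 26552445897950790542041973284896676494350737071600 + 25834812225033201608473271304223793345854771204800 + 25154948745427064724039764164638956678858593015200 + 24509950059646883577269513801443085994785295758400 + 23897201308155711487837775956407008844915663364440 + 23314342739664108768622220445275130580405525233600 + 22759239341100677607464548529911436995157774632800 + 22229954705261126965430489261773961716200617083200 + 21724728461959737716216159960370008040832421240400 + 21241956718360632433633578627917341195480589657280 + 20780175050570183902467631266440877256448402925600 + 20338043666515499138585341239495326676523968820800 + 19914334423463092906531479963672507370763052803700 + 19507919435229152234969613025638374567278092542400 + 19117761046524569190270220765125607075932530691552 + 18742902986788793323794334083456477525424049697600 + 18382462544735162682952135351082314496088971818800 + 18035623628796763387047378080307176486728802539200 + 17701630598633860361361315523264450996233824714400 + 17379782769567790172972927968296006432665936992320 + 17069429505825508205598411397433577746368330974600 + 16769965830284709816026509443092637785905728676800 + 16480828488383249301957086866487592306838388527200 + 16201492412308956940906966750106446674519093806400 + 15931467538770474325225183970938005896610442242960 + 15670295939774237041205098987807874652403713681600 + 15417549231068200959895339326714199254784298944800 + 15172826227400451738309699019940957996771849755200 + 14935750817597319679898609972754380528072289602775 + 14705970035788130146361708280865851596871177455040 + 14483152307973158477477439973580005360554947493600 + 14266985855615350141992702063526572444725769172800 + 14057177240091594992845750562592358144068037273200 + 13853450033713455934978420844293918170965601950400 + 13655543604660406564478729117946862197094664779680 + 13463212004594767035401563919102540194318683585600 + 13276222948975395271020986642448338247175368535800 + 13094356881181211774157685455565484298583925131200 + 12917406112516600804236635652111896672927385602400 + 12745174031016379460180147176750404717288353794368 + 12577474372713532362019882082319478339429296507600 + 12414130549691278694980662834497147451904240708800 + 12254975029823441788634756900721542997392647879200 + 12099848763623145057133051117168105744261095374400 + 11948600654077855743918887978203504422457831682220 + 11801087065755906907574210348842967330822549809600 + 11657171369832054384311110222637565290202762616800 + 11516723522002752524259169135617835587911163067200 + 11379619670550338803732274264955718497578887316400 + 11245741792073275994276600450073886515254429818560 + 11114977352630563482715244630886980858100308541600 + 10987218992255499534638057910991728204558925684800 + 10862364230979868858108079980185004020416210620200 + 10740315194676724264196753238834610716816028478400 + 10620978359180316216816789313958670597740294828640 + 10504264311277235818829791629189893997765126753600 + 10390087525285091951233815633220438628224201462800 + 10278366154045467306596892884476132836522865963200 + 10169021833257749569292670619747663338261984410400 + 10061979498170825889615905665855582671543437206080 + 9957167211731546453265739981836253685381526401850 + 9854516003363179994984649878930725296872438500800 + 9753959717614576117484806512819187283639046271200 + 9655434871982105651651626649053336907036631662400 + 9558880523262284595135110382562803537966265345776 + 9464238141843846133797138992636439146501252817600 + 9371451493394396661897167041728238762712024848800 + 9280466527439111257412728526760003434918704219200 + 9191231272367581341476067675541157248044485909400 + 9103695736440271042985819411964574798063109853120 + 9017811814398381693523689040153588243364401269600 + 8933533199310546350593561105198881811183425556800 + 8850815299316930180680657761632225498116912357200 + 8769615158956224399206523286754865631161711326400 + 8689891384783895086486463984148003216332968496160 + 8611604075011067202824423768074597781951590401600 + 8534714752912754102799205698716788873184165487300 + 8459186303771933270031071135011330564571916235200 + 8384982915142354908013254721546318892952864338400 + 8312070020228073560987052506576350902579361170240 + 8240414244191624650978543433243796153419194263600 + 8169983353215627859089837933814361998261765252800 + 8100746206154478470453483375053223337259546903200 + 8032672708623768567340428892909918939467449870400 = 5124071316624905292355907254845239388263371224422695, so H_119 = 5124071316624905292355907254845239388263371224422695/955888052326228459513511038256280353796626534577600; reducing by gcd(5124071316624905292355907254845239388263371224422695, 955888052326228459513511038256280353796626534577600) = 55 gives 93164933029543732588289222815367988877515840444049/17379782769567790172972927968296006432665936992320 ≈ 5.36053. (The PNT-adjacent estimate ln(119) + γ ≈ 5.35634 matches within O(1/n).)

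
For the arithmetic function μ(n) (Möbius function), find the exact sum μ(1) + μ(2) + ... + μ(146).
Σ_{n ≤ 146} μ(n) = 1

Compute μ(n) for each 1 ≤ n ≤ 146: μ(1) = 1, μ(2) = -1, μ(3) = -1, μ(4) = 0, μ(5) = -1, μ(6) = 1, μ(7) = -1, μ(8) = 0, μ(9) = 0, μ(10) = 1, μ(11) = -1, μ(12) = 0, μ(13) = -1, μ(14) = 1, μ(15) = 1, μ(16) = 0, μ(17) = -1, μ(18) = 0, μ(19) = -1, μ(20) = 0, μ(21) = 1, μ(22) = 1, μ(23) = -1, μ(24) = 0, μ(25) = 0, μ(26) = 1, μ(27) = 0, μ(28) = 0, μ(29) = -1, μ(30) = -1, μ(31) = -1, μ(32) = 0, μ(33) = 1, μ(34) = 1, μ(35) = 1, μ(36) = 0, μ(37) = -1, μ(38) = 1, μ(39) = 1, μ(40) = 0, μ(41) = -1, μ(42) = -1, μ(43) = -1, μ(44) = 0, μ(45) = 0, μ(46) = 1, μ(47) = -1, μ(48) = 0, μ(49) = 0, μ(50) = 0, μ(51) = 1, μ(52) = 0, μ(53) = -1, μ(54) = 0, μ(55) = 1, μ(56) = 0, μ(57) = 1, μ(58) = 1, μ(59) = -1, μ(60) = 0, μ(61) = -1, μ(62) = 1, μ(63) = 0, μ(64) = 0, μ(65) = 1, μ(66) = -1, μ(67) = -1, μ(68) = 0, μ(69) = 1, μ(70) = -1, μ(71) = -1, μ(72) = 0, μ(73) = -1, μ(74) = 1, μ(75) = 0, μ(76) = 0, μ(77) = 1, μ(78) = -1, μ(79) = -1, μ(80) = 0, μ(81) = 0, μ(82) = 1, μ(83) = -1, μ(84) = 0, μ(85) = 1, μ(86) = 1, μ(87) = 1, μ(88) = 0, μ(89) = -1, μ(90) = 0, μ(91) = 1, μ(92) = 0, μ(93) = 1, μ(94) = 1, μ(95) = 1, μ(96) = 0, μ(97) = -1, μ(98) = 0, μ(99) = 0, μ(100) = 0, μ(101) = -1, μ(102) = -1, μ(103) = -1, μ(104) = 0, μ(105) = -1, μ(106) = 1, μ(107) = -1, μ(108) = 0, μ(109) = -1, μ(110) = -1, μ(111) = 1, μ(112) = 0, μ(113) = -1, μ(114) = -1, μ(115) = 1, μ(116) = 0, μ(117) = 0, μ(118) = 1, μ(119) = 1, μ(120) = 0, μ(121) = 0, μ(122) = 1, μ(123) = 1, μ(124) = 0, μ(125) = 0, μ(126) = 0, μ(127) = -1, μ(128) = 0, μ(129) = 1, μ(130) = -1, μ(131) = -1, μ(132) = 0, μ(133) = 1, μ(134) = 1, μ(135) = 0, μ(136) = 0, μ(137) = -1, μ(138) = -1, μ(139) = -1, μ(140) = 0, μ(141) = 1, μ(142) = 1, μ(143) = 1, μ(144) = 0, μ(145) = 1, μ(146) = 1. Summing all 146 values: 1. (Mertens function M(x) = Σ_{n ≤ x} μ(n); on average M(x) should be small (PNT ⟺ M(x) = o(x)).)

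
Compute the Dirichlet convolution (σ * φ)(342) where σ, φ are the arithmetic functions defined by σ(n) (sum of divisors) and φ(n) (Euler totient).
(σ * φ)(342) = 4104

Divisors of 342: [1, 2, 3, 6, 9, 18, 19, 38, 57, 114, 171, 342]. For each d | 342:
  d = 1: σ(1) · φ(342/1) = 1 · 108 = 108
  d = 2: σ(2) · φ(342/2) = 3 · 108 = 324
  d = 3: σ(3) · φ(342/3) = 4 · 36 = 144
  d = 6: σ(6) · φ(342/6) = 12 · 36 = 432
  d = 9: σ(9) · φ(342/9) = 13 · 18 = 234
  d = 18: σ(18) · φ(342/18) = 39 · 18 = 702
  d = 19: σ(19) · φ(342/19) = 20 · 6 = 120
  d = 38: σ(38) · φ(342/38) = 60 · 6 = 360
  d = 57: σ(57) · φ(342/57) = 80 · 2 = 160
  d = 114: σ(114) · φ(342/114) = 240 · 2 = 480
  d = 171: σ(171) · φ(342/171) = 260 · 1 = 260
  d = 342: σ(342) · φ(342/342) = 780 · 1 = 780
Summing: (σ * φ)(342) = 108 + 324 + 144 + 432 + 234 + 702 + 120 + 360 + 160 + 480 + 260 + 780 = 4104.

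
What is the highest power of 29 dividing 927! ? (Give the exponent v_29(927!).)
v_29(927!) = 32

Legendre's formula: v_p(n!) = Σ_{k ≥ 1} ⌊n / p^k⌋. For p = 29, n = 927, the terms are:
  ⌊927/29^1⌋ = ⌊927/29⌋ = 31
  ⌊927/29^2⌋ = ⌊927/841⌋ = 1
(the next term ⌊927/29^3⌋ = 0, terminating the sum). Summing: v_29(927!) = 31 + 1 = 32.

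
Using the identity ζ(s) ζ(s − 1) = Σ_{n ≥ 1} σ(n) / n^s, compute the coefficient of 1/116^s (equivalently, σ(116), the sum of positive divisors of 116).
σ(116) = 210

In the product (Σ m^0/m^s)(Σ k / k^s) = Σ (Σ_{d | n} d) / n^s, the coefficient of 1/n^s is σ(n) = Σ_{d | n} d. For n = 116, divisors are [1, 2, 4, 29, 58, 116]; summing: σ(116) = 210.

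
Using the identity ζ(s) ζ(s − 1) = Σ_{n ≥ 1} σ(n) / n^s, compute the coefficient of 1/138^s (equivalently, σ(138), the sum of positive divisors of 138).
σ(138) = 288

In the product (Σ m^0/m^s)(Σ k / k^s) = Σ (Σ_{d | n} d) / n^s, the coefficient of 1/n^s is σ(n) = Σ_{d | n} d. For n = 138, divisors are [1, 2, 3, 6, 23, 46, 69, 138]; summing: σ(138) = 288.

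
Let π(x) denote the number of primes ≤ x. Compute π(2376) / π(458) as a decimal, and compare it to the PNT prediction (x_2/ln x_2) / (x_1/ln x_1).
π(2376)/π(458) = 351/88 ≈ 3.9886;  PNT prediction ≈ 4.0890.

π(458) = 88 and π(2376) = 351, so π(2376)/π(458) ≈ 3.9886. The PNT-predicted ratio is (2376/ln(2376)) / (458/ln(458)) ≈ 4.0890. The two agree to within a few percent, as expected.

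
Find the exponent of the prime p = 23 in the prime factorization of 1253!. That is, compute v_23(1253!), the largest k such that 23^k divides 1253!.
v_23(1253!) = 56

Legendre's formula: v_p(n!) = Σ_{k ≥ 1} ⌊n / p^k⌋. For p = 23, n = 1253, the terms are:
  ⌊1253/23^1⌋ = ⌊1253/23⌋ = 54
  ⌊1253/23^2⌋ = ⌊1253/529⌋ = 2
(the next term ⌊1253/23^3⌋ = 0, terminating the sum). Summing: v_23(1253!) = 54 + 2 = 56.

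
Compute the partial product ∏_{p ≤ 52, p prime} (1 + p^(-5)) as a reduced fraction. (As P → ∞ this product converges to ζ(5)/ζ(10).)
∏ = 77350420258916008694441522216355088445733760320747817275637792505856/74669957780522328018216335873020857442299719217280893302140029444835

The primes p ≤ 52 are [2, 3, 5, 7, 11, 13, 17, 19, 23, 29, 31, 37, 41, 43, 47]. For each, (1 + 1/p^5) = (p^5 + 1)/p^5. Multiplying these fractions over p ∈ [2, 3, 5, 7, 11, 13, 17, 19, 23, 29, 31, 37, 41, 43, 47] gives 77350420258916008694441522216355088445733760320747817275637792505856/74669957780522328018216335873020857442299719217280893302140029444835. (In the limit P → ∞ this tends to ζ(5)/ζ(10).)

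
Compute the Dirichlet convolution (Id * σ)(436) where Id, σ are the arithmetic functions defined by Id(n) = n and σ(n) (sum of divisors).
(Id * σ)(436) = 3723

Divisors of 436: [1, 2, 4, 109, 218, 436]. For each d | 436:
  d = 1: Id(1) · σ(436/1) = 1 · 770 = 770
  d = 2: Id(2) · σ(436/2) = 2 · 330 = 660
  d = 4: Id(4) · σ(436/4) = 4 · 110 = 440
  d = 109: Id(109) · σ(436/109) = 109 · 7 = 763
  d = 218: Id(218) · σ(436/218) = 218 · 3 = 654
  d = 436: Id(436) · σ(436/436) = 436 · 1 = 436
Summing: (Id * σ)(436) = 770 + 660 + 440 + 763 + 654 + 436 = 3723.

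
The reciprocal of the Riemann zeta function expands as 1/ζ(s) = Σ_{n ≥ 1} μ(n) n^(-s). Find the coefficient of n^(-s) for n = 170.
μ(170) = -1

Factor n = 170 = 2 · 5 · 17. μ(n) = 0 if any exponent ≥ 2 (not squarefree); otherwise μ(n) = (−1)^{ω(n)} where ω(n) is the number of distinct prime factors. Applying: μ(170) = -1.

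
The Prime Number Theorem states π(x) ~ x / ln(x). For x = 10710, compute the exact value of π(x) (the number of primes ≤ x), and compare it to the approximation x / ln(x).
π(10710) = 1305;  x/ln(x) ≈ 1154.23;  relative error ≈ 11.55%.

Directly count primes up to 10710: π(10710) = 1305. The PNT approximation gives 10710/ln(10710) ≈ 10710/9.27893 ≈ 1154.23. Relative error (π(x) − x/ln(x)) / π(x) ≈ 11.55%; the approximation is known to undercount slightly (Li(x) is a better estimate).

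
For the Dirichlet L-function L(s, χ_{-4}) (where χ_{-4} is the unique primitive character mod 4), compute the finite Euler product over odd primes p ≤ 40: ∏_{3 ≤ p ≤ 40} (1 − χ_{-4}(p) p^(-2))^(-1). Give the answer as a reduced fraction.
∏ = 136633422149134339/149104402366464000

The odd primes p ≤ 40 are [3, 5, 7, 11, 13, 17, 19, 23, 29, 31, 37]. For each, χ(p) = 1 if p ≡ 1 mod 4, χ(p) = −1 if p ≡ 3 mod 4. Taking (1 − χ(p)/p^2)^(-1) = p^2/(p^2 − χ(p)): (1 − (-1)/3^2)^(-1) · (1 − (1)/5^2)^(-1) · (1 − (-1)/7^2)^(-1) · (1 − (-1)/11^2)^(-1) · (1 − (1)/13^2)^(-1) · (1 − (1)/17^2)^(-1) · (1 − (-1)/19^2)^(-1) · (1 − (-1)/23^2)^(-1) · (1 − (1)/29^2)^(-1) · (1 − (-1)/31^2)^(-1) · (1 − (1)/37^2)^(-1) = 136633422149134339/149104402366464000.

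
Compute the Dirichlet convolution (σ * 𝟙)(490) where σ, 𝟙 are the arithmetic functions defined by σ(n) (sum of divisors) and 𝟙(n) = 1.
(σ * 𝟙)(490) = 1848

Divisors of 490: [1, 2, 5, 7, 10, 14, 35, 49, 70, 98, 245, 490]. For each d | 490:
  d = 1: σ(1) · 𝟙(490/1) = 1 · 1 = 1
  d = 2: σ(2) · 𝟙(490/2) = 3 · 1 = 3
  d = 5: σ(5) · 𝟙(490/5) = 6 · 1 = 6
  d = 7: σ(7) · 𝟙(490/7) = 8 · 1 = 8
  d = 10: σ(10) · 𝟙(490/10) = 18 · 1 = 18
  d = 14: σ(14) · 𝟙(490/14) = 24 · 1 = 24
  d = 35: σ(35) · 𝟙(490/35) = 48 · 1 = 48
  d = 49: σ(49) · 𝟙(490/49) = 57 · 1 = 57
  d = 70: σ(70) · 𝟙(490/70) = 144 · 1 = 144
  d = 98: σ(98) · 𝟙(490/98) = 171 · 1 = 171
  d = 245: σ(245) · 𝟙(490/245) = 342 · 1 = 342
  d = 490: σ(490) · 𝟙(490/490) = 1026 · 1 = 1026
Summing: (σ * 𝟙)(490) = 1 + 3 + 6 + 8 + 18 + 24 + 48 + 57 + 144 + 171 + 342 + 1026 = 1848.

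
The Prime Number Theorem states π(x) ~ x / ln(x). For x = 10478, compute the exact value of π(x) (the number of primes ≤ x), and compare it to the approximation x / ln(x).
π(10478) = 1282;  x/ln(x) ≈ 1131.90;  relative error ≈ 11.71%.

Directly count primes up to 10478: π(10478) = 1282. The PNT approximation gives 10478/ln(10478) ≈ 10478/9.25703 ≈ 1131.90. Relative error (π(x) − x/ln(x)) / π(x) ≈ 11.71%; the approximation is known to undercount slightly (Li(x) is a better estimate).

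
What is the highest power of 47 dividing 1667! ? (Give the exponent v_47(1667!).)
v_47(1667!) = 35

Legendre's formula: v_p(n!) = Σ_{k ≥ 1} ⌊n / p^k⌋. For p = 47, n = 1667, the terms are:
  ⌊1667/47^1⌋ = ⌊1667/47⌋ = 35
(the next term ⌊1667/47^2⌋ = 0, terminating the sum). Summing: v_47(1667!) = 35 = 35.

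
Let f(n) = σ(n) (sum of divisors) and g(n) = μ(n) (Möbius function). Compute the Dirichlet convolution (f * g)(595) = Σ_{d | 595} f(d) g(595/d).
(σ * μ)(595) = 595

Divisors of 595: [1, 5, 7, 17, 35, 85, 119, 595]. For each d | 595:
  d = 1: σ(1) · μ(595/1) = 1 · -1 = -1
  d = 5: σ(5) · μ(595/5) = 6 · 1 = 6
  d = 7: σ(7) · μ(595/7) = 8 · 1 = 8
  d = 17: σ(17) · μ(595/17) = 18 · 1 = 18
  d = 35: σ(35) · μ(595/35) = 48 · -1 = -48
  d = 85: σ(85) · μ(595/85) = 108 · -1 = -108
  d = 119: σ(119) · μ(595/119) = 144 · -1 = -144
  d = 595: σ(595) · μ(595/595) = 864 · 1 = 864
Summing: (σ * μ)(595) = -1 + 6 + 8 + 18 + -48 + -108 + -144 + 864 = 595.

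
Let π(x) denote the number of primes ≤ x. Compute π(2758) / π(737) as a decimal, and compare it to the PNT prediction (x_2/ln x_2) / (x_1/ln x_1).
π(2758)/π(737) = 402/130 ≈ 3.0923;  PNT prediction ≈ 3.1188.

π(737) = 130 and π(2758) = 402, so π(2758)/π(737) ≈ 3.0923. The PNT-predicted ratio is (2758/ln(2758)) / (737/ln(737)) ≈ 3.1188. The two agree to within a few percent, as expected.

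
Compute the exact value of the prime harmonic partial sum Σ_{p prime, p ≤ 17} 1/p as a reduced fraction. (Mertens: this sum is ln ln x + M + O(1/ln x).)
Σ 1/p = 716167/510510

π(17) = 7, so the primes ≤ 17 are [2, 3, 5, 7, 11, 13, 17]. Summing 1/p over these primes: 716167/510510 ≈ 1.4028. Mertens estimate ln ln(17) + 0.2615 ≈ 1.3029.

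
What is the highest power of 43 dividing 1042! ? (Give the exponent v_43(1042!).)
v_43(1042!) = 24

Legendre's formula: v_p(n!) = Σ_{k ≥ 1} ⌊n / p^k⌋. For p = 43, n = 1042, the terms are:
  ⌊1042/43^1⌋ = ⌊1042/43⌋ = 24
(the next term ⌊1042/43^2⌋ = 0, terminating the sum). Summing: v_43(1042!) = 24 = 24.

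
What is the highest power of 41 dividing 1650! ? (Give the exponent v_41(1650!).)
v_41(1650!) = 40

Legendre's formula: v_p(n!) = Σ_{k ≥ 1} ⌊n / p^k⌋. For p = 41, n = 1650, the terms are:
  ⌊1650/41^1⌋ = ⌊1650/41⌋ = 40
(the next term ⌊1650/41^2⌋ = 0, terminating the sum). Summing: v_41(1650!) = 40 = 40.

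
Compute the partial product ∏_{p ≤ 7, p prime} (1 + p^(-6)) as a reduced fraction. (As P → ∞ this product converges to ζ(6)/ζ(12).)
∏ = 17446405561/17153224200

The primes p ≤ 7 are [2, 3, 5, 7]. For each, (1 + 1/p^6) = (p^6 + 1)/p^6. Multiplying these fractions over p ∈ [2, 3, 5, 7] gives 17446405561/17153224200. (In the limit P → ∞ this tends to ζ(6)/ζ(12).)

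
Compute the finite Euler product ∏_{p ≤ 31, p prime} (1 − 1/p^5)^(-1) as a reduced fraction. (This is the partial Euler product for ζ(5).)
∏ = 1910589921595024369341325427716514697147265/1842548811291065574051999987500114856101888

The primes p ≤ 31 are [2, 3, 5, 7, 11, 13, 17, 19, 23, 29, 31]. For each prime, (1 − 1/p^5)^(-1) = p^5 / (p^5 − 1). The product is (1 − 1/2^5)^(-1), (1 − 1/3^5)^(-1), (1 − 1/5^5)^(-1), (1 − 1/7^5)^(-1), (1 − 1/11^5)^(-1), (1 − 1/13^5)^(-1), (1 − 1/17^5)^(-1), (1 − 1/19^5)^(-1), (1 − 1/23^5)^(-1), (1 − 1/29^5)^(-1), (1 − 1/31^5)^(-1) = ∏ p^5 / (p^5 − 1) = 1910589921595024369341325427716514697147265/1842548811291065574051999987500114856101888.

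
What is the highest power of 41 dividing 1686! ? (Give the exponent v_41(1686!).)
v_41(1686!) = 42

Legendre's formula: v_p(n!) = Σ_{k ≥ 1} ⌊n / p^k⌋. For p = 41, n = 1686, the terms are:
  ⌊1686/41^1⌋ = ⌊1686/41⌋ = 41
  ⌊1686/41^2⌋ = ⌊1686/1681⌋ = 1
(the next term ⌊1686/41^3⌋ = 0, terminating the sum). Summing: v_41(1686!) = 41 + 1 = 42.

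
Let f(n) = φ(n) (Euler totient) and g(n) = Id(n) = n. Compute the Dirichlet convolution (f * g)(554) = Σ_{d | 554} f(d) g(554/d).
(φ * Id)(554) = 1659

Divisors of 554: [1, 2, 277, 554]. For each d | 554:
  d = 1: φ(1) · Id(554/1) = 1 · 554 = 554
  d = 2: φ(2) · Id(554/2) = 1 · 277 = 277
  d = 277: φ(277) · Id(554/277) = 276 · 2 = 552
  d = 554: φ(554) · Id(554/554) = 276 · 1 = 276
Summing: (φ * Id)(554) = 554 + 277 + 552 + 276 = 1659.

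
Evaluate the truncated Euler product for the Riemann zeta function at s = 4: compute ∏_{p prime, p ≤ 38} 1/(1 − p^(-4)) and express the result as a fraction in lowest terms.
∏ = 118583889910340935015737417301254569/109564363617893205834674995200000000

The primes p ≤ 38 are [2, 3, 5, 7, 11, 13, 17, 19, 23, 29, 31, 37]. For each prime, (1 − 1/p^4)^(-1) = p^4 / (p^4 − 1). The product is (1 − 1/2^4)^(-1), (1 − 1/3^4)^(-1), (1 − 1/5^4)^(-1), (1 − 1/7^4)^(-1), (1 − 1/11^4)^(-1), (1 − 1/13^4)^(-1), (1 − 1/17^4)^(-1), (1 − 1/19^4)^(-1), (1 − 1/23^4)^(-1), (1 − 1/29^4)^(-1), (1 − 1/31^4)^(-1), (1 − 1/37^4)^(-1) = ∏ p^4 / (p^4 − 1) = 118583889910340935015737417301254569/109564363617893205834674995200000000.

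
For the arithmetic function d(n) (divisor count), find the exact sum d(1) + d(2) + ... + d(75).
Σ_{n ≤ 75} d(n) = 338

Compute d(n) for each 1 ≤ n ≤ 75: d(1) = 1, d(2) = 2, d(3) = 2, d(4) = 3, d(5) = 2, d(6) = 4, d(7) = 2, d(8) = 4, d(9) = 3, d(10) = 4, d(11) = 2, d(12) = 6, d(13) = 2, d(14) = 4, d(15) = 4, d(16) = 5, d(17) = 2, d(18) = 6, d(19) = 2, d(20) = 6, d(21) = 4, d(22) = 4, d(23) = 2, d(24) = 8, d(25) = 3, d(26) = 4, d(27) = 4, d(28) = 6, d(29) = 2, d(30) = 8, d(31) = 2, d(32) = 6, d(33) = 4, d(34) = 4, d(35) = 4, d(36) = 9, d(37) = 2, d(38) = 4, d(39) = 4, d(40) = 8, d(41) = 2, d(42) = 8, d(43) = 2, d(44) = 6, d(45) = 6, d(46) = 4, d(47) = 2, d(48) = 10, d(49) = 3, d(50) = 6, d(51) = 4, d(52) = 6, d(53) = 2, d(54) = 8, d(55) = 4, d(56) = 8, d(57) = 4, d(58) = 4, d(59) = 2, d(60) = 12, d(61) = 2, d(62) = 4, d(63) = 6, d(64) = 7, d(65) = 4, d(66) = 8, d(67) = 2, d(68) = 6, d(69) = 4, d(70) = 8, d(71) = 2, d(72) = 12, d(73) = 2, d(74) = 4, d(75) = 6. Summing all 75 values: 338. (Dirichlet's divisor formula: Σ_{n ≤ x} d(n) = x ln(x) + (2γ − 1) x + O(√x). For x = 75, the asymptotic estimate is ≈ 335.39.)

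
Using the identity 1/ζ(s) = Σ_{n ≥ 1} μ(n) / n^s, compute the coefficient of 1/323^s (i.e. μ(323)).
μ(323) = 1

Factor n = 323 = 17 · 19. μ(n) = 0 if any exponent ≥ 2 (not squarefree); otherwise μ(n) = (−1)^{ω(n)} where ω(n) is the number of distinct prime factors. Applying: μ(323) = 1.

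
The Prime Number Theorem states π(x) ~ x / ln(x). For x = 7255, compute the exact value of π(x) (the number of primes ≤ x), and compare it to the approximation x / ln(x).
π(7255) = 928;  x/ln(x) ≈ 816.14;  relative error ≈ 12.05%.

Directly count primes up to 7255: π(7255) = 928. The PNT approximation gives 7255/ln(7255) ≈ 7255/8.88945 ≈ 816.14. Relative error (π(x) − x/ln(x)) / π(x) ≈ 12.05%; the approximation is known to undercount slightly (Li(x) is a better estimate).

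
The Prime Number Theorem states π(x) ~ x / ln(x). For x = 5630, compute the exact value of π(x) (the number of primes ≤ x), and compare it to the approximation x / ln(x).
π(5630) = 739;  x/ln(x) ≈ 651.93;  relative error ≈ 11.78%.

Directly count primes up to 5630: π(5630) = 739. The PNT approximation gives 5630/ln(5630) ≈ 5630/8.63586 ≈ 651.93. Relative error (π(x) − x/ln(x)) / π(x) ≈ 11.78%; the approximation is known to undercount slightly (Li(x) is a better estimate).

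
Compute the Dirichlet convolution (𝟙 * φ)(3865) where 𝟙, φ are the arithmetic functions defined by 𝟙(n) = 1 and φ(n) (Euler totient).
(𝟙 * φ)(3865) = 3865

Divisors of 3865: [1, 5, 773, 3865]. For each d | 3865:
  d = 1: 𝟙(1) · φ(3865/1) = 1 · 3088 = 3088
  d = 5: 𝟙(5) · φ(3865/5) = 1 · 772 = 772
  d = 773: 𝟙(773) · φ(3865/773) = 1 · 4 = 4
  d = 3865: 𝟙(3865) · φ(3865/3865) = 1 · 1 = 1
Summing: (𝟙 * φ)(3865) = 3088 + 772 + 4 + 1 = 3865.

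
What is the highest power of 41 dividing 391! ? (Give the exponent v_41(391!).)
v_41(391!) = 9

Legendre's formula: v_p(n!) = Σ_{k ≥ 1} ⌊n / p^k⌋. For p = 41, n = 391, the terms are:
  ⌊391/41^1⌋ = ⌊391/41⌋ = 9
(the next term ⌊391/41^2⌋ = 0, terminating the sum). Summing: v_41(391!) = 9 = 9.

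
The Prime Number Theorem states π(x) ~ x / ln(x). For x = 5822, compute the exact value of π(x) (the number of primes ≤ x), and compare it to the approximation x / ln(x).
π(5822) = 764;  x/ln(x) ≈ 671.56;  relative error ≈ 12.10%.

Directly count primes up to 5822: π(5822) = 764. The PNT approximation gives 5822/ln(5822) ≈ 5822/8.66940 ≈ 671.56. Relative error (π(x) − x/ln(x)) / π(x) ≈ 12.10%; the approximation is known to undercount slightly (Li(x) is a better estimate).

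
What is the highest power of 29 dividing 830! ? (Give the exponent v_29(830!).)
v_29(830!) = 28

Legendre's formula: v_p(n!) = Σ_{k ≥ 1} ⌊n / p^k⌋. For p = 29, n = 830, the terms are:
  ⌊830/29^1⌋ = ⌊830/29⌋ = 28
(the next term ⌊830/29^2⌋ = 0, terminating the sum). Summing: v_29(830!) = 28 = 28.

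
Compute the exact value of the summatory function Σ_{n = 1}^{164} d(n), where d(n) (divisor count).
Σ_{n ≤ 164} d(n) = 864

Compute d(n) for each 1 ≤ n ≤ 164: d(1) = 1, d(2) = 2, d(3) = 2, d(4) = 3, d(5) = 2, d(6) = 4, d(7) = 2, d(8) = 4, d(9) = 3, d(10) = 4, d(11) = 2, d(12) = 6, d(13) = 2, d(14) = 4, d(15) = 4, d(16) = 5, d(17) = 2, d(18) = 6, d(19) = 2, d(20) = 6, d(21) = 4, d(22) = 4, d(23) = 2, d(24) = 8, d(25) = 3, d(26) = 4, d(27) = 4, d(28) = 6, d(29) = 2, d(30) = 8, d(31) = 2, d(32) = 6, d(33) = 4, d(34) = 4, d(35) = 4, d(36) = 9, d(37) = 2, d(38) = 4, d(39) = 4, d(40) = 8, d(41) = 2, d(42) = 8, d(43) = 2, d(44) = 6, d(45) = 6, d(46) = 4, d(47) = 2, d(48) = 10, d(49) = 3, d(50) = 6, d(51) = 4, d(52) = 6, d(53) = 2, d(54) = 8, d(55) = 4, d(56) = 8, d(57) = 4, d(58) = 4, d(59) = 2, d(60) = 12, d(61) = 2, d(62) = 4, d(63) = 6, d(64) = 7, d(65) = 4, d(66) = 8, d(67) = 2, d(68) = 6, d(69) = 4, d(70) = 8, d(71) = 2, d(72) = 12, d(73) = 2, d(74) = 4, d(75) = 6, d(76) = 6, d(77) = 4, d(78) = 8, d(79) = 2, d(80) = 10, d(81) = 5, d(82) = 4, d(83) = 2, d(84) = 12, d(85) = 4, d(86) = 4, d(87) = 4, d(88) = 8, d(89) = 2, d(90) = 12, d(91) = 4, d(92) = 6, d(93) = 4, d(94) = 4, d(95) = 4, d(96) = 12, d(97) = 2, d(98) = 6, d(99) = 6, d(100) = 9, d(101) = 2, d(102) = 8, d(103) = 2, d(104) = 8, d(105) = 8, d(106) = 4, d(107) = 2, d(108) = 12, d(109) = 2, d(110) = 8, d(111) = 4, d(112) = 10, d(113) = 2, d(114) = 8, d(115) = 4, d(116) = 6, d(117) = 6, d(118) = 4, d(119) = 4, d(120) = 16, d(121) = 3, d(122) = 4, d(123) = 4, d(124) = 6, d(125) = 4, d(126) = 12, d(127) = 2, d(128) = 8, d(129) = 4, d(130) = 8, d(131) = 2, d(132) = 12, d(133) = 4, d(134) = 4, d(135) = 8, d(136) = 8, d(137) = 2, d(138) = 8, d(139) = 2, d(140) = 12, d(141) = 4, d(142) = 4, d(143) = 4, d(144) = 15, d(145) = 4, d(146) = 4, d(147) = 6, d(148) = 6, d(149) = 2, d(150) = 12, d(151) = 2, d(152) = 8, d(153) = 6, d(154) = 8, d(155) = 4, d(156) = 12, d(157) = 2, d(158) = 4, d(159) = 4, d(160) = 12, d(161) = 4, d(162) = 10, d(163) = 2, d(164) = 6. Summing all 164 values: 864. (Dirichlet's divisor formula: Σ_{n ≤ x} d(n) = x ln(x) + (2γ − 1) x + O(√x). For x = 164, the asymptotic estimate is ≈ 861.70.)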